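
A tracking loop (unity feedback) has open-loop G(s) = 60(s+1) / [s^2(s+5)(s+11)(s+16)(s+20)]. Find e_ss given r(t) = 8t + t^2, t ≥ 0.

1760/3

The open loop has two poles at the origin → type 2 system. Treating each term separately:
  • 8t: tracked with zero error.
  • t^2: e_ss = 2/K_a with K_a=3/880 → 1760/3.
Total e_ss = 1760/3.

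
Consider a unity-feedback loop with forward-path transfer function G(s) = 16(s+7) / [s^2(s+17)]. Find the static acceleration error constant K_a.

112/17

G(s) has two factors of s in the denominator, so the system is type 2.
K_a = lim_{s→0} s^2·G(s) = 16·7 / (17) = 112/17.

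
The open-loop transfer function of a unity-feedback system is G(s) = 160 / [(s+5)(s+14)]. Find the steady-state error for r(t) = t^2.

The open loop has no poles at the origin → type 0 system.
K_a = lim_{s→0} s^2·G(s) = 0; the steady-state error to this parabolic input grows without bound.

infinity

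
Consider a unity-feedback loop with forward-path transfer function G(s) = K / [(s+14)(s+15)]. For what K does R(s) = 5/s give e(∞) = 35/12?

150

G(s) has no factors of s in the denominator, so the system is type 0.
K_p = lim_{s→0} G(s) = K / (14·15) = (1/210)·K.
e_ss = 5/(1 + K_p) = 35/12 ⇒ 1 + (1/210)·K = 12/7 ⇒ K = 150.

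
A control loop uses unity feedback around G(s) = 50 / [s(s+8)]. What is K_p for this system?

infinity

K_p = lim_{s→0} G(s); with 1 pole at the origin the limit diverges, so K_p = ∞.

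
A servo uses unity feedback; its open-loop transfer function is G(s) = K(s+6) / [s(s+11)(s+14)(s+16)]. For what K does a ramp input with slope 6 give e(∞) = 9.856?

250

The open loop has one pole at the origin → type 1 system.
K_v = lim_{s→0} s·G(s) = K·6 / (11·14·16) = (3/1232)·K.
e_ss = 6/K_v = 9.856 ⇒ K_v = 375/616 ⇒ K = (375/616)/(3/1232) = 250.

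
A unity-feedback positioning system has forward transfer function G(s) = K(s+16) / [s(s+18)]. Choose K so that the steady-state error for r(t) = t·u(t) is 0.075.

15

The open loop has one pole at the origin → type 1 system.
K_v = lim_{s→0} s·G(s) = K·16 / (18) = (8/9)·K.
e_ss = 1/K_v = 0.075 ⇒ K_v = 40/3 ⇒ K = (40/3)/(8/9) = 15.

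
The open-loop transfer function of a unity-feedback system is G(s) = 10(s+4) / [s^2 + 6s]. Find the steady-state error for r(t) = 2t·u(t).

0.3

Lowest-order denominator term is 6s, so the open loop has 1 pole at the origin → type 1 system.
K_v = lim_{s→0} s·G(s) = 10·4 / 6 = 20/3.
e_ss = 2/K_v = 2/(20/3) = 0.3.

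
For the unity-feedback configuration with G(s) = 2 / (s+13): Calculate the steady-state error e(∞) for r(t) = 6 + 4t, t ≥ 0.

The open loop has no poles at the origin → type 0 system. Treating each term separately:
  • 6: e_ss = 6/(1+K_p) with K_p=2/13 → 5.2.
  • 4t: a type-0 system cannot track it, e_ss → ∞.
The unbounded component dominates.

infinity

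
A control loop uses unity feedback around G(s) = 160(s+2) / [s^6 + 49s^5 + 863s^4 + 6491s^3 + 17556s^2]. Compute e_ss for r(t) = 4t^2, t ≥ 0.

438.9

Factoring s^2 from the denominator leaves a polynomial with constant term 17556, so the system is type 2.
K_a = lim_{s→0} s^2·G(s) = 160·2 / 17556 = 80/4389.
r(t) = 4t^2 gives R(s) = 8/s^3.
e_ss = 8/K_a = 8/(80/4389) = 438.9.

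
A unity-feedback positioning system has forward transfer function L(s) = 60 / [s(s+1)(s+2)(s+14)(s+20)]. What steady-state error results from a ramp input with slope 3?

One free integrator in L(s): this is a type 1 system.
K_v = lim_{s→0} s·L(s) = 60 / (1·2·14·20) = 3/28.
e_ss = 3/K_v = 3/(3/28) = 28.

28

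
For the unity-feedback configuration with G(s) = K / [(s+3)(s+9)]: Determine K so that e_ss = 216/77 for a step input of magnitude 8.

50

No free integrators in G(s): this is a type 0 system.
K_p = lim_{s→0} G(s) = K / (3·9) = (1/27)·K.
e_ss = 8/(1 + K_p) = 216/77 ⇒ 1 + (1/27)·K = 77/27 ⇒ K = 50.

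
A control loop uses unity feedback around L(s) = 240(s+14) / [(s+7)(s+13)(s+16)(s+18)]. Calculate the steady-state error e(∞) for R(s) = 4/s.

39/11

No free integrators in L(s): this is a type 0 system.
K_p = lim_{s→0} L(s) = 240·14 / (7·13·16·18) = 5/39.
e_ss = 4/(1 + K_p) = 4/(44/39) = 39/11.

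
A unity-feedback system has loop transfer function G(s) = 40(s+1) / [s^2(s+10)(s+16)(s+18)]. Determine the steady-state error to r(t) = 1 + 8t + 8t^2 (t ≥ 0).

1152

G(s) has two factors of s in the denominator, so the system is type 2. Taking each input component in turn:
  • 1: tracked with zero error.
  • 8t: tracked with zero error.
  • 8t^2: e_ss = 16/K_a with K_a=1/72 → 1152.
Total e_ss = 1152.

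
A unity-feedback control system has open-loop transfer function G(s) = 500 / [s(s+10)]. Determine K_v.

50

One free integrator in G(s): this is a type 1 system.
K_v = lim_{s→0} s·G(s) = 500 / (10) = 50.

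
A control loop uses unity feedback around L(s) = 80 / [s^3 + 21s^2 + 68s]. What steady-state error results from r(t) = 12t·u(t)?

Factoring s from the denominator leaves a polynomial with constant term 68, so the system is type 1.
K_v = lim_{s→0} s·L(s) = 80 / 68 = 20/17.
e_ss = 12/K_v = 12/(20/17) = 10.2.

10.2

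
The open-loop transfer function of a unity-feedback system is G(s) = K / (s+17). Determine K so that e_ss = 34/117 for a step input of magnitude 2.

The open loop has no poles at the origin → type 0 system.
K_p = lim_{s→0} G(s) = K / (17) = (1/17)·K.
e_ss = 2/(1 + K_p) = 34/117 ⇒ 1 + (1/17)·K = 117/17 ⇒ K = 100.

100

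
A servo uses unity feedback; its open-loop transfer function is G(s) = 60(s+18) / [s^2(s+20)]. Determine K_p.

K_p = lim_{s→0} G(s); with 2 poles at the origin the limit diverges, so K_p = ∞.

infinity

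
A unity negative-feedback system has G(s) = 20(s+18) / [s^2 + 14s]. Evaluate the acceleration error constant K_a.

0

Lowest-order denominator term is 14s, so the open loop has 1 pole at the origin → type 1 system.
K_a = lim_{s→0} s^2·G(s) = 0 (the extra factor of s kills the finite limit).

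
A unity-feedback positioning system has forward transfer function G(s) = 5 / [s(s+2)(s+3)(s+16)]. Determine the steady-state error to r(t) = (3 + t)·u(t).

One free integrator in G(s): this is a type 1 system. By superposition:
  • 3: tracked with zero error.
  • t: e_ss = 1/K_v with K_v=5/96 → 19.2.
Total e_ss = 19.2.

19.2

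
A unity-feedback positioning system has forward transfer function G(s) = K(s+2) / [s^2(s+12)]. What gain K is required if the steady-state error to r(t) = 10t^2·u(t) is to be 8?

G(s) has two factors of s in the denominator, so the system is type 2.
K_a = lim_{s→0} s^2·G(s) = K·2 / (12) = (1/6)·K.
e_ss = 20/K_a = 8 ⇒ K_a = 2.5 ⇒ K = 2.5/(1/6) = 15.

15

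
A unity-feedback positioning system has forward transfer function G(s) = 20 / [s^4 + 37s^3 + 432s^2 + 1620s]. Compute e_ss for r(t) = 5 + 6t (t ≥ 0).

486

Lowest-order denominator term is 1620s, so the open loop has 1 pole at the origin → type 1 system. By superposition:
  • 5: tracked with zero error.
  • 6t: e_ss = 6/K_v with K_v=1/81 → 486.
Total e_ss = 486.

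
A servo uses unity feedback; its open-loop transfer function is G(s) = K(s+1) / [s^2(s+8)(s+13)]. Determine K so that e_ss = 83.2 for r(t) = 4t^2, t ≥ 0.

G(s) has two factors of s in the denominator, so the system is type 2.
K_a = lim_{s→0} s^2·G(s) = K·1 / (8·13) = (1/104)·K.
e_ss = 8/K_a = 83.2 ⇒ K_a = 5/52 ⇒ K = (5/52)/(1/104) = 10.

10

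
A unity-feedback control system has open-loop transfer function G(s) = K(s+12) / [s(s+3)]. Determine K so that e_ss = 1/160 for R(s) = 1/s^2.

40

G(s) has one factor of s in the denominator, so the system is type 1.
K_v = lim_{s→0} s·G(s) = K·12 / (3) = 4·K.
e_ss = 1/K_v = 1/160 ⇒ K_v = 160 ⇒ K = 160/4 = 40.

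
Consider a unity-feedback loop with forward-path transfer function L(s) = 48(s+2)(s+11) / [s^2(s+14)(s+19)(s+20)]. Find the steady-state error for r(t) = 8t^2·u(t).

2660/33

System type = 2 (two poles at s=0).
K_a = lim_{s→0} s^2·L(s) = 48·2·11 / (14·19·20) = 132/665.
r(t) = 8t^2 gives R(s) = 16/s^3.
e_ss = 16/K_a = 16/(132/665) = 2660/33.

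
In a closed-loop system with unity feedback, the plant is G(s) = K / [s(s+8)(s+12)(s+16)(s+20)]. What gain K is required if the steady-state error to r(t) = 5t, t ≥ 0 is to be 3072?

The open loop has one pole at the origin → type 1 system.
K_v = lim_{s→0} s·G(s) = K / (8·12·16·20) = (1/30720)·K.
e_ss = 5/K_v = 3072 ⇒ K_v = 5/3072 ⇒ K = (5/3072)/(1/30720) = 50.

50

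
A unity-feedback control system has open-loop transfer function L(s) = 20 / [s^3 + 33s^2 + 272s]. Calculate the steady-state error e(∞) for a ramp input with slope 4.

54.4

Lowest-order denominator term is 272s, so the open loop has 1 pole at the origin → type 1 system.
K_v = lim_{s→0} s·L(s) = 20 / 272 = 5/68.
e_ss = 4/K_v = 4/(5/68) = 54.4.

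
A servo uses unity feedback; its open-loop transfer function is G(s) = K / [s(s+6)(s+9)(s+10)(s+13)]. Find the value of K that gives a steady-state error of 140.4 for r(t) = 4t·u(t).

The open loop has one pole at the origin → type 1 system.
K_v = lim_{s→0} s·G(s) = K / (6·9·10·13) = (1/7020)·K.
e_ss = 4/K_v = 140.4 ⇒ K_v = 10/351 ⇒ K = (10/351)/(1/7020) = 200.

200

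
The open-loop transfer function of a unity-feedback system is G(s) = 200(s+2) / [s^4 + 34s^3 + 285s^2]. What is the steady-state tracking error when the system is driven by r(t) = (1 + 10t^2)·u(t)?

14.25

Factoring s^2 from the denominator leaves a polynomial with constant term 285, so the system is type 2. By superposition:
  • 1: tracked with zero error.
  • 10t^2: e_ss = 20/K_a with K_a=80/57 → 14.25.
Total e_ss = 14.25.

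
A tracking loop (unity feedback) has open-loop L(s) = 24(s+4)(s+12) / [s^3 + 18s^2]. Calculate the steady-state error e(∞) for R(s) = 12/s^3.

Lowest-order denominator term is 18s^2, so the open loop has 2 poles at the origin → type 2 system.
K_a = lim_{s→0} s^2·L(s) = 24·4·12 / 18 = 64.
r(t) = 6t^2 gives R(s) = 12/s^3.
e_ss = 12/K_a = 12/64 = 0.1875.

0.1875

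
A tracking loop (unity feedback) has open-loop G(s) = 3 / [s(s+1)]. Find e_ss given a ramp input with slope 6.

2

The open loop has one pole at the origin → type 1 system.
K_v = lim_{s→0} s·G(s) = 3 / (1) = 3.
e_ss = 6/K_v = 6/3 = 2.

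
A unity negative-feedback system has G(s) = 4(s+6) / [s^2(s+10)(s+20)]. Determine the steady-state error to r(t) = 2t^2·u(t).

System type = 2 (two poles at s=0).
K_a = lim_{s→0} s^2·G(s) = 4·6 / (10·20) = 0.12.
r(t) = 2t^2 gives R(s) = 4/s^3.
e_ss = 4/K_a = 4/0.12 = 100/3.

100/3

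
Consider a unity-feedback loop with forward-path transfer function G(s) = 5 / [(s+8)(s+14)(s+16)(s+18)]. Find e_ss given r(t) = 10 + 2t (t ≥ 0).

infinity

System type = 0 (no poles at s=0). Taking each input component in turn:
  • 10: e_ss = 10/(1+K_p) with K_p=5/32256 → 322560/32261.
  • 2t: a type-0 system cannot track it, e_ss → ∞.
The unbounded component dominates.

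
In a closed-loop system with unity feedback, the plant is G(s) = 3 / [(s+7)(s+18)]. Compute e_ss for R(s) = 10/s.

No free integrators in G(s): this is a type 0 system.
K_p = lim_{s→0} G(s) = 3 / (7·18) = 1/42.
e_ss = 10/(1 + K_p) = 10/(43/42) = 420/43.

420/43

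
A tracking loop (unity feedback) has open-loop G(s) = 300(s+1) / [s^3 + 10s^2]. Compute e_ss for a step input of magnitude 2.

Lowest-order denominator term is 10s^2, so the open loop has 2 poles at the origin → type 2 system.
K_p = ∞ for a type-2 system; e_ss to a step is zero.

0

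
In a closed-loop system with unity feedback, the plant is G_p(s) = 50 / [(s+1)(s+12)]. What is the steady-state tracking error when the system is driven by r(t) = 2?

System type = 0 (no poles at s=0).
K_p = lim_{s→0} G_p(s) = 50 / (1·12) = 25/6.
e_ss = 2/(1 + K_p) = 2/(31/6) = 12/31.

12/31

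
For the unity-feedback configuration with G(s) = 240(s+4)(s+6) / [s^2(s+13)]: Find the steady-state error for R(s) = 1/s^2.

System type = 2 (two poles at s=0).
A type-2 system has K_v = ∞, so it tracks a ramp input with zero steady-state error.

0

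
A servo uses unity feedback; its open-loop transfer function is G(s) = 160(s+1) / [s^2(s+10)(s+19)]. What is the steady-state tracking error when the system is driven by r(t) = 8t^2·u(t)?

G(s) has two factors of s in the denominator, so the system is type 2.
K_a = lim_{s→0} s^2·G(s) = 160·1 / (10·19) = 16/19.
r(t) = 8t^2 gives R(s) = 16/s^3.
e_ss = 16/K_a = 16/(16/19) = 19.

19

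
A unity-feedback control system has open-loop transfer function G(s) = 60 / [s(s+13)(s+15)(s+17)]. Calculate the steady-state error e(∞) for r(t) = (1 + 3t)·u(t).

The open loop has one pole at the origin → type 1 system. Treating each term separately:
  • 1: tracked with zero error.
  • 3t: e_ss = 3/K_v with K_v=4/221 → 165.75.
Total e_ss = 165.75.

165.75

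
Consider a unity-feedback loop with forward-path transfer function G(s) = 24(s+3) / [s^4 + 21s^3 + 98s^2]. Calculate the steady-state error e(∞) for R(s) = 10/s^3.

Lowest-order denominator term is 98s^2, so the open loop has 2 poles at the origin → type 2 system.
K_a = lim_{s→0} s^2·G(s) = 24·3 / 98 = 36/49.
r(t) = 5t^2 gives R(s) = 10/s^3.
e_ss = 10/K_a = 10/(36/49) = 245/18.

245/18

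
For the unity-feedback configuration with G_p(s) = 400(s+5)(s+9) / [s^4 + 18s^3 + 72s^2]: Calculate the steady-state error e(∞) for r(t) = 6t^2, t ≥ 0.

0.048

Factoring s^2 from the denominator leaves a polynomial with constant term 72, so the system is type 2.
K_a = lim_{s→0} s^2·G_p(s) = 400·5·9 / 72 = 250.
r(t) = 6t^2 gives R(s) = 12/s^3.
e_ss = 12/K_a = 12/250 = 0.048.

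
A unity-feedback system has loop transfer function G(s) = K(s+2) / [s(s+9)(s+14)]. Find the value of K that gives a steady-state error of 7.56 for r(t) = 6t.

G(s) has one factor of s in the denominator, so the system is type 1.
K_v = lim_{s→0} s·G(s) = K·2 / (9·14) = (1/63)·K.
e_ss = 6/K_v = 7.56 ⇒ K_v = 50/63 ⇒ K = (50/63)/(1/63) = 50.

50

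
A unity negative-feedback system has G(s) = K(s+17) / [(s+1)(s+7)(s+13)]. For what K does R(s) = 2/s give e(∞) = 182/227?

G(s) has no factors of s in the denominator, so the system is type 0.
K_p = lim_{s→0} G(s) = K·17 / (1·7·13) = (17/91)·K.
e_ss = 2/(1 + K_p) = 182/227 ⇒ 1 + (17/91)·K = 227/91 ⇒ K = 8.

8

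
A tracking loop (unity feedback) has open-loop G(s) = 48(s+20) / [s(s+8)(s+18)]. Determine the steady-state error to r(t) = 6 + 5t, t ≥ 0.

System type = 1 (one pole at s=0). By superposition:
  • 6: tracked with zero error.
  • 5t: e_ss = 5/K_v with K_v=20/3 → 0.75.
Total e_ss = 0.75.

0.75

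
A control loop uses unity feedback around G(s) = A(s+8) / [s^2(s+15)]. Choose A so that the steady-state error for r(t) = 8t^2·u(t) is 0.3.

The open loop has two poles at the origin → type 2 system.
K_a = lim_{s→0} s^2·G(s) = A·8 / (15) = (8/15)·A.
e_ss = 16/K_a = 0.3 ⇒ K_a = 160/3 ⇒ A = (160/3)/(8/15) = 100.

100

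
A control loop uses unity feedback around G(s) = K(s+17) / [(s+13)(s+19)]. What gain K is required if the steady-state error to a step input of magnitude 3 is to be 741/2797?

System type = 0 (no poles at s=0).
K_p = lim_{s→0} G(s) = K·17 / (13·19) = (17/247)·K.
e_ss = 3/(1 + K_p) = 741/2797 ⇒ 1 + (17/247)·K = 2797/247 ⇒ K = 150.

150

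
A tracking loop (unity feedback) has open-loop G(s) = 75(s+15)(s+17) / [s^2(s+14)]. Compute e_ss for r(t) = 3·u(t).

0

System type = 2 (two poles at s=0).
A type-2 system has K_p = ∞, so it tracks a step input with zero steady-state error.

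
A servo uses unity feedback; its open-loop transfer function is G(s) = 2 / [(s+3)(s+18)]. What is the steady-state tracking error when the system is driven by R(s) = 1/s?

27/28

System type = 0 (no poles at s=0).
K_p = lim_{s→0} G(s) = 2 / (3·18) = 1/27.
e_ss = 1/(1 + K_p) = 1/(28/27) = 27/28.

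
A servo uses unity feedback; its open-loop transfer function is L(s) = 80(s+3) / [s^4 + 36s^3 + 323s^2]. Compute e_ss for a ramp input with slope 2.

Factoring s^2 from the denominator leaves a polynomial with constant term 323, so the system is type 2.
A type-2 system has K_v = ∞, so it tracks a ramp input with zero steady-state error.

0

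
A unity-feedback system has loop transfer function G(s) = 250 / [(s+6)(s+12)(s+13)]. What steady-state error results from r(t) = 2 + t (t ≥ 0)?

No free integrators in G(s): this is a type 0 system. Taking each input component in turn:
  • 2: e_ss = 2/(1+K_p) with K_p=125/468 → 936/593.
  • t: a type-0 system cannot track it, e_ss → ∞.
The unbounded component dominates.

infinity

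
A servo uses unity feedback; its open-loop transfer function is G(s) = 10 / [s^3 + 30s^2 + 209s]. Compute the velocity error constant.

Lowest-order denominator term is 209s, so the open loop has 1 pole at the origin → type 1 system.
K_v = lim_{s→0} s·G(s) = 10 / 209 = 10/209.

10/209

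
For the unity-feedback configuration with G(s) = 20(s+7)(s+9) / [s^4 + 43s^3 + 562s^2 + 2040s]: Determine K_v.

21/34

The denominator has no term below 2040s — 1 pole at s=0, type 1.
K_v = lim_{s→0} s·G(s) = 20·7·9 / 2040 = 21/34.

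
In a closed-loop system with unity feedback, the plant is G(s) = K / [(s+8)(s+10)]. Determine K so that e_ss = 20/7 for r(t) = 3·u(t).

The open loop has no poles at the origin → type 0 system.
K_p = lim_{s→0} G(s) = K / (8·10) = 0.0125·K.
e_ss = 3/(1 + K_p) = 20/7 ⇒ 1 + 0.0125·K = 1.05 ⇒ K = 4.

4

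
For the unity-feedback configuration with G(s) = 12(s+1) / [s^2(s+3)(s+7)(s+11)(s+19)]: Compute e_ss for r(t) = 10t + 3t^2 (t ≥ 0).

2194.5

G(s) has two factors of s in the denominator, so the system is type 2. Treating each term separately:
  • 10t: tracked with zero error.
  • 3t^2: e_ss = 6/K_a with K_a=4/1463 → 2194.5.
Total e_ss = 2194.5.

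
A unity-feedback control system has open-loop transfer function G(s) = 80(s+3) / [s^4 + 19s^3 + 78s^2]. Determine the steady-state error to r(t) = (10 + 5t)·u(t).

Factoring s^2 from the denominator leaves a polynomial with constant term 78, so the system is type 2. Taking each input component in turn:
  • 10: tracked with zero error.
  • 5t: tracked with zero error.
Total e_ss = 0.

0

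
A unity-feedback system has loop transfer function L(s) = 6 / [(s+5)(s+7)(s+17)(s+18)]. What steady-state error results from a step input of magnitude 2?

L(s) has no factors of s in the denominator, so the system is type 0.
K_p = lim_{s→0} L(s) = 6 / (5·7·17·18) = 1/1785.
e_ss = 2/(1 + K_p) = 2/(1786/1785) = 1785/893.

1785/893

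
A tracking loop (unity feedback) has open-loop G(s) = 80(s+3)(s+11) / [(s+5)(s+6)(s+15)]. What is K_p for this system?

88/15

System type = 0 (no poles at s=0).
K_p = lim_{s→0} G(s) = 80·3·11 / (5·6·15) = 88/15.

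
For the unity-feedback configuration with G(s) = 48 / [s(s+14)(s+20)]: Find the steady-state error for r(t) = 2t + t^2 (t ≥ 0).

infinity

G(s) has one factor of s in the denominator, so the system is type 1. Taking each input component in turn:
  • 2t: e_ss = 2/K_v with K_v=6/35 → 35/3.
  • t^2: a type-1 system cannot track it, e_ss → ∞.
The unbounded component dominates.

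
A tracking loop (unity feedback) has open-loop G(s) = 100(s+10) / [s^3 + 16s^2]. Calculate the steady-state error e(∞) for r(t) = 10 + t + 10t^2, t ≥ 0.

0.32

Lowest-order denominator term is 16s^2, so the open loop has 2 poles at the origin → type 2 system. Taking each input component in turn:
  • 10: tracked with zero error.
  • t: tracked with zero error.
  • 10t^2: e_ss = 20/K_a with K_a=62.5 → 0.32.
Total e_ss = 0.32.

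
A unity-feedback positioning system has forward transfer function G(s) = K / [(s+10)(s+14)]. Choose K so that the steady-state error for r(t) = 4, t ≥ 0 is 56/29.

150

No free integrators in G(s): this is a type 0 system.
K_p = lim_{s→0} G(s) = K / (10·14) = (1/140)·K.
e_ss = 4/(1 + K_p) = 56/29 ⇒ 1 + (1/140)·K = 29/14 ⇒ K = 150.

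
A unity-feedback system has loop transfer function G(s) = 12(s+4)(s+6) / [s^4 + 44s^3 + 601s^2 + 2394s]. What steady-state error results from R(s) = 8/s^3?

Factoring s from the denominator leaves a polynomial with constant term 2394, so the system is type 1.
For a type-1 system K_a = 0, so e_ss to a parabolic input is unbounded.

infinity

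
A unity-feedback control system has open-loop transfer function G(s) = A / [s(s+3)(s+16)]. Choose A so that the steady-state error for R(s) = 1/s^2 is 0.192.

The open loop has one pole at the origin → type 1 system.
K_v = lim_{s→0} s·G(s) = A / (3·16) = (1/48)·A.
e_ss = 1/K_v = 0.192 ⇒ K_v = 125/24 ⇒ A = (125/24)/(1/48) = 250.

250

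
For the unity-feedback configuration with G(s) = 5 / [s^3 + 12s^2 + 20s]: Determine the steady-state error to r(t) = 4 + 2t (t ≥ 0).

The denominator has no term below 20s — 1 pole at s=0, type 1. Taking each input component in turn:
  • 4: tracked with zero error.
  • 2t: e_ss = 2/K_v with K_v=0.25 → 8.
Total e_ss = 8.

8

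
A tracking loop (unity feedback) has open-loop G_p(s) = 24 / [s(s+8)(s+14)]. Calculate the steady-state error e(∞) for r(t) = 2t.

The open loop has one pole at the origin → type 1 system.
K_v = lim_{s→0} s·G_p(s) = 24 / (8·14) = 3/14.
e_ss = 2/K_v = 2/(3/14) = 28/3.

28/3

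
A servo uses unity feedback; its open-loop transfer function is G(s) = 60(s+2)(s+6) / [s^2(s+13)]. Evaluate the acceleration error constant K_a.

720/13

G(s) has two factors of s in the denominator, so the system is type 2.
K_a = lim_{s→0} s^2·G(s) = 60·2·6 / (13) = 720/13.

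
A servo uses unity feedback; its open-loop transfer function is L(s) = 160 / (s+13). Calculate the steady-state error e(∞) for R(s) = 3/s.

39/173

The open loop has no poles at the origin → type 0 system.
K_p = lim_{s→0} L(s) = 160 / (13) = 160/13.
e_ss = 3/(1 + K_p) = 3/(173/13) = 39/173.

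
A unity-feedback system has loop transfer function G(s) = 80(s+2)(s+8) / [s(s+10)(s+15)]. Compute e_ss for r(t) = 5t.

System type = 1 (one pole at s=0).
K_v = lim_{s→0} s·G(s) = 80·2·8 / (10·15) = 128/15.
e_ss = 5/K_v = 5/(128/15) = 75/128.

75/128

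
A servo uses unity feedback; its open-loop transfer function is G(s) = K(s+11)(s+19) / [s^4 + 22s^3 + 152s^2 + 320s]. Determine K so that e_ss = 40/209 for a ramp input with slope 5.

40

Factoring s from the denominator leaves a polynomial with constant term 320, so the system is type 1.
K_v = lim_{s→0} s·G(s) = K·11·19 / 320 = (209/320)·K.
e_ss = 5/K_v = 40/209 ⇒ K_v = 26.125 ⇒ K = 26.125/(209/320) = 40.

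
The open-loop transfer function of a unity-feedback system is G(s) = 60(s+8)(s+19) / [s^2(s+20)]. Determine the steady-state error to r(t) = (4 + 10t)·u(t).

System type = 2 (two poles at s=0). Treating each term separately:
  • 4: tracked with zero error.
  • 10t: tracked with zero error.
Total e_ss = 0.

0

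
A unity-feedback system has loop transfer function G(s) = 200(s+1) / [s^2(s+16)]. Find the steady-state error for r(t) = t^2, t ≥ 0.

The open loop has two poles at the origin → type 2 system.
K_a = lim_{s→0} s^2·G(s) = 200·1 / (16) = 12.5.
r(t) = t^2 gives R(s) = 2/s^3.
e_ss = 2/K_a = 2/12.5 = 0.16.

0.16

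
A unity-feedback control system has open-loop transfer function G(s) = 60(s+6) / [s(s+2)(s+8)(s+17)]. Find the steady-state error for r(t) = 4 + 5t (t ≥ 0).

34/9

G(s) has one factor of s in the denominator, so the system is type 1. By superposition:
  • 4: tracked with zero error.
  • 5t: e_ss = 5/K_v with K_v=45/34 → 34/9.
Total e_ss = 34/9.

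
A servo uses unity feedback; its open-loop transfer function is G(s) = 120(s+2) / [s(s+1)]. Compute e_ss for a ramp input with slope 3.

0.0125

G(s) has one factor of s in the denominator, so the system is type 1.
K_v = lim_{s→0} s·G(s) = 120·2 / (1) = 240.
e_ss = 3/K_v = 3/240 = 0.0125.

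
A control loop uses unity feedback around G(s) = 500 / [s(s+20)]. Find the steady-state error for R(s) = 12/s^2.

0.48

System type = 1 (one pole at s=0).
K_v = lim_{s→0} s·G(s) = 500 / (20) = 25.
e_ss = 12/K_v = 12/25 = 0.48.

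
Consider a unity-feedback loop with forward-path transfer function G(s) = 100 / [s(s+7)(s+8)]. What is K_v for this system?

25/14

One free integrator in G(s): this is a type 1 system.
K_v = lim_{s→0} s·G(s) = 100 / (7·8) = 25/14.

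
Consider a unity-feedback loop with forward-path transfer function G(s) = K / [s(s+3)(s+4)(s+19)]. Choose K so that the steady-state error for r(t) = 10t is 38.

One free integrator in G(s): this is a type 1 system.
K_v = lim_{s→0} s·G(s) = K / (3·4·19) = (1/228)·K.
e_ss = 10/K_v = 38 ⇒ K_v = 5/19 ⇒ K = (5/19)/(1/228) = 60.

60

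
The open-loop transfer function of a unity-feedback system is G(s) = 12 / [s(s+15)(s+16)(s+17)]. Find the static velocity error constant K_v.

1/340

G(s) has one factor of s in the denominator, so the system is type 1.
K_v = lim_{s→0} s·G(s) = 12 / (15·16·17) = 1/340.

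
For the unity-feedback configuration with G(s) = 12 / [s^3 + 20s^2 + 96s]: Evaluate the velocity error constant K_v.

The denominator has no term below 96s — 1 pole at s=0, type 1.
K_v = lim_{s→0} s·G(s) = 12 / 96 = 0.125.

0.125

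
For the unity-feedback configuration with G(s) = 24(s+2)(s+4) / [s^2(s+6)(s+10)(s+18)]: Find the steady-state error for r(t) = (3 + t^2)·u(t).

G(s) has two factors of s in the denominator, so the system is type 2. Taking each input component in turn:
  • 3: tracked with zero error.
  • t^2: e_ss = 2/K_a with K_a=8/45 → 11.25.
Total e_ss = 11.25.

11.25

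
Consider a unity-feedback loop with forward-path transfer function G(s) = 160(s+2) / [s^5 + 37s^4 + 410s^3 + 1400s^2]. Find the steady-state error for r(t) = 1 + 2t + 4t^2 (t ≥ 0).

Lowest-order denominator term is 1400s^2, so the open loop has 2 poles at the origin → type 2 system. Treating each term separately:
  • 1: tracked with zero error.
  • 2t: tracked with zero error.
  • 4t^2: e_ss = 8/K_a with K_a=8/35 → 35.
Total e_ss = 35.

35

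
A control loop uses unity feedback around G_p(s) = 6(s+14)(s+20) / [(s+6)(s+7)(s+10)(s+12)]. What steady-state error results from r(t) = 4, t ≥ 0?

3

The open loop has no poles at the origin → type 0 system.
K_p = lim_{s→0} G_p(s) = 6·14·20 / (6·7·10·12) = 1/3.
e_ss = 4/(1 + K_p) = 4/(4/3) = 3.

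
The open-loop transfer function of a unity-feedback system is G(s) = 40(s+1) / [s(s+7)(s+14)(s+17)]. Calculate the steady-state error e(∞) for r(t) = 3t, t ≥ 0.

124.95

One free integrator in G(s): this is a type 1 system.
K_v = lim_{s→0} s·G(s) = 40·1 / (7·14·17) = 20/833.
e_ss = 3/K_v = 3/(20/833) = 124.95.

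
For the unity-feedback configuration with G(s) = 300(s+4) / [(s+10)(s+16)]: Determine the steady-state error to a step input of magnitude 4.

8/17

System type = 0 (no poles at s=0).
K_p = lim_{s→0} G(s) = 300·4 / (10·16) = 7.5.
e_ss = 4/(1 + K_p) = 4/8.5 = 8/17.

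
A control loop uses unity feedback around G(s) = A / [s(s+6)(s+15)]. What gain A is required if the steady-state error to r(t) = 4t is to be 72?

One free integrator in G(s): this is a type 1 system.
K_v = lim_{s→0} s·G(s) = A / (6·15) = (1/90)·A.
e_ss = 4/K_v = 72 ⇒ K_v = 1/18 ⇒ A = (1/18)/(1/90) = 5.

5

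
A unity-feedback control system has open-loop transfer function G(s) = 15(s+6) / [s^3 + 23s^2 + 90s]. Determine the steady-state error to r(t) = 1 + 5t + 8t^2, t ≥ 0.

Lowest-order denominator term is 90s, so the open loop has 1 pole at the origin → type 1 system. By superposition:
  • 1: tracked with zero error.
  • 5t: e_ss = 5/K_v with K_v=1 → 5.
  • 8t^2: a type-1 system cannot track it, e_ss → ∞.
The unbounded component dominates.

infinity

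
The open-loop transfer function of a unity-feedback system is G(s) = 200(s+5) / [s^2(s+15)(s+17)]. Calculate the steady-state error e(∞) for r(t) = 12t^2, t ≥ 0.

The open loop has two poles at the origin → type 2 system.
K_a = lim_{s→0} s^2·G(s) = 200·5 / (15·17) = 200/51.
r(t) = 12t^2 gives R(s) = 24/s^3.
e_ss = 24/K_a = 24/(200/51) = 6.12.

6.12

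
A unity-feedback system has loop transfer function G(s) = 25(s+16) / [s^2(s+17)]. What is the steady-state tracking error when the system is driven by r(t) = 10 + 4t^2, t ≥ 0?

0.34

The open loop has two poles at the origin → type 2 system. By superposition:
  • 10: tracked with zero error.
  • 4t^2: e_ss = 8/K_a with K_a=400/17 → 0.34.
Total e_ss = 0.34.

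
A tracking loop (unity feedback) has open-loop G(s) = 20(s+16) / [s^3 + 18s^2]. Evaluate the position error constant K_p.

infinity

K_p = lim_{s→0} G(s); with 2 poles at the origin the limit diverges, so K_p = ∞.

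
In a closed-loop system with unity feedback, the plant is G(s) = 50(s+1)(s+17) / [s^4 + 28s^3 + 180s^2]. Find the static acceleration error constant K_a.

Factoring s^2 from the denominator leaves a polynomial with constant term 180, so the system is type 2.
K_a = lim_{s→0} s^2·G(s) = 50·1·17 / 180 = 85/18.

85/18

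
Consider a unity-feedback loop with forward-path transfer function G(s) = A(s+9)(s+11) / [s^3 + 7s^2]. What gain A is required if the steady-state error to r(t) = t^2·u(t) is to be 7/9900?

200

Lowest-order denominator term is 7s^2, so the open loop has 2 poles at the origin → type 2 system.
K_a = lim_{s→0} s^2·G(s) = A·9·11 / 7 = (99/7)·A.
e_ss = 2/K_a = 7/9900 ⇒ K_a = 19800/7 ⇒ A = (19800/7)/(99/7) = 200.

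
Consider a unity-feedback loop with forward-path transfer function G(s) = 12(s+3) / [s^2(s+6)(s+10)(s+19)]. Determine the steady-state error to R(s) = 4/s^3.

The open loop has two poles at the origin → type 2 system.
K_a = lim_{s→0} s^2·G(s) = 12·3 / (6·10·19) = 3/95.
r(t) = 2t^2 gives R(s) = 4/s^3.
e_ss = 4/K_a = 4/(3/95) = 380/3.

380/3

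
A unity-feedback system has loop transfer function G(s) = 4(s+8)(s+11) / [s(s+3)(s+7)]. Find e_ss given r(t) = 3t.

One free integrator in G(s): this is a type 1 system.
K_v = lim_{s→0} s·G(s) = 4·8·11 / (3·7) = 352/21.
e_ss = 3/K_v = 3/(352/21) = 63/352.

63/352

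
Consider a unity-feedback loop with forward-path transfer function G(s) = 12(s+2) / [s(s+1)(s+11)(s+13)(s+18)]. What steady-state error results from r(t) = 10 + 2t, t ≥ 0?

214.5

G(s) has one factor of s in the denominator, so the system is type 1. Taking each input component in turn:
  • 10: tracked with zero error.
  • 2t: e_ss = 2/K_v with K_v=4/429 → 214.5.
Total e_ss = 214.5.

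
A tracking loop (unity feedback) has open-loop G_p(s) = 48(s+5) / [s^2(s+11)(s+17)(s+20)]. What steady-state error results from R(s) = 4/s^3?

Two free integrators in G_p(s): this is a type 2 system.
K_a = lim_{s→0} s^2·G_p(s) = 48·5 / (11·17·20) = 12/187.
r(t) = 2t^2 gives R(s) = 4/s^3.
e_ss = 4/K_a = 4/(12/187) = 187/3.

187/3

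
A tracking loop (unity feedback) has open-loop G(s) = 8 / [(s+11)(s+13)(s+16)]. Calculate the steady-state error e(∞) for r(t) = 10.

2860/287

The open loop has no poles at the origin → type 0 system.
K_p = lim_{s→0} G(s) = 8 / (11·13·16) = 1/286.
e_ss = 10/(1 + K_p) = 10/(287/286) = 2860/287.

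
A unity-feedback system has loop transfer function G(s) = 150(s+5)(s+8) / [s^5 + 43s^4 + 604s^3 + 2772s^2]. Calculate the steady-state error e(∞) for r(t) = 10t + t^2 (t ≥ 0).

0.924

Lowest-order denominator term is 2772s^2, so the open loop has 2 poles at the origin → type 2 system. By superposition:
  • 10t: tracked with zero error.
  • t^2: e_ss = 2/K_a with K_a=500/231 → 0.924.
Total e_ss = 0.924.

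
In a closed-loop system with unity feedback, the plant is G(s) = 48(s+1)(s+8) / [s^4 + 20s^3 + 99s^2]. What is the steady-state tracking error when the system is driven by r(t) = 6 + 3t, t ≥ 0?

The denominator has no term below 99s^2 — 2 poles at s=0, type 2. By superposition:
  • 6: tracked with zero error.
  • 3t: tracked with zero error.
Total e_ss = 0.

0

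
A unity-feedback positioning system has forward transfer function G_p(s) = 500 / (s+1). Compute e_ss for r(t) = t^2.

System type = 0 (no poles at s=0).
K_a = lim_{s→0} s^2·G_p(s) = 0; the steady-state error to this parabolic input grows without bound.

infinity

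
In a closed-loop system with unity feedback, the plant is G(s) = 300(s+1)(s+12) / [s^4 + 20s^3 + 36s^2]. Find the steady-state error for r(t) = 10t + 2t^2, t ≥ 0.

0.04

The denominator has no term below 36s^2 — 2 poles at s=0, type 2. Treating each term separately:
  • 10t: tracked with zero error.
  • 2t^2: e_ss = 4/K_a with K_a=100 → 0.04.
Total e_ss = 0.04.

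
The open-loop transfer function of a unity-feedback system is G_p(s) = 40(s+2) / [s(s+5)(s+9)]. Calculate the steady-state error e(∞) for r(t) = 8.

G_p(s) has one factor of s in the denominator, so the system is type 1.
A type-1 system has K_p = ∞, so it tracks a step input with zero steady-state error.

0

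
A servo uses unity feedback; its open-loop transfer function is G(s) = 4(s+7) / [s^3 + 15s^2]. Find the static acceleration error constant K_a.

The denominator has no term below 15s^2 — 2 poles at s=0, type 2.
K_a = lim_{s→0} s^2·G(s) = 4·7 / 15 = 28/15.

28/15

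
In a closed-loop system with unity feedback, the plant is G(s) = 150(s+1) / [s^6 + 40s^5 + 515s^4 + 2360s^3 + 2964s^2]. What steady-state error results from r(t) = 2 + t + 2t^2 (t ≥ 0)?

79.04

Factoring s^2 from the denominator leaves a polynomial with constant term 2964, so the system is type 2. By superposition:
  • 2: tracked with zero error.
  • t: tracked with zero error.
  • 2t^2: e_ss = 4/K_a with K_a=25/494 → 79.04.
Total e_ss = 79.04.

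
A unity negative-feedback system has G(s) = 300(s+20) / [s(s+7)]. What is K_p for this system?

K_p = lim_{s→0} G(s); with 1 pole at the origin the limit diverges, so K_p = ∞.

infinity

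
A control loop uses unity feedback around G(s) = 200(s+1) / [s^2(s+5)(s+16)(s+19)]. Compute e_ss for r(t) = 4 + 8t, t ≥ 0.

0

System type = 2 (two poles at s=0). By superposition:
  • 4: tracked with zero error.
  • 8t: tracked with zero error.
Total e_ss = 0.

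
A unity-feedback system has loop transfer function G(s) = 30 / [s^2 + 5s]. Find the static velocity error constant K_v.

Factoring s from the denominator leaves a polynomial with constant term 5, so the system is type 1.
K_v = lim_{s→0} s·G(s) = 30 / 5 = 6.

6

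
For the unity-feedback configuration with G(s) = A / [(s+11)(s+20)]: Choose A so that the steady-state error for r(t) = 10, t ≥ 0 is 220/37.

The open loop has no poles at the origin → type 0 system.
K_p = lim_{s→0} G(s) = A / (11·20) = (1/220)·A.
e_ss = 10/(1 + K_p) = 220/37 ⇒ 1 + (1/220)·A = 37/22 ⇒ A = 150.

150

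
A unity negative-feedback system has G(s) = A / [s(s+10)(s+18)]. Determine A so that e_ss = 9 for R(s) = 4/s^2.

The open loop has one pole at the origin → type 1 system.
K_v = lim_{s→0} s·G(s) = A / (10·18) = (1/180)·A.
e_ss = 4/K_v = 9 ⇒ K_v = 4/9 ⇒ A = (4/9)/(1/180) = 80.

80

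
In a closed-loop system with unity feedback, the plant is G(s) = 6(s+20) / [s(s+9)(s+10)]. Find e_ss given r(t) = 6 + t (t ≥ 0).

G(s) has one factor of s in the denominator, so the system is type 1. Treating each term separately:
  • 6: tracked with zero error.
  • t: e_ss = 1/K_v with K_v=4/3 → 0.75.
Total e_ss = 0.75.

0.75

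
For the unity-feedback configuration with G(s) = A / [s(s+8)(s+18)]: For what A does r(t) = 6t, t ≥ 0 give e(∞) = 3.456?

250

One free integrator in G(s): this is a type 1 system.
K_v = lim_{s→0} s·G(s) = A / (8·18) = (1/144)·A.
e_ss = 6/K_v = 3.456 ⇒ K_v = 125/72 ⇒ A = (125/72)/(1/144) = 250.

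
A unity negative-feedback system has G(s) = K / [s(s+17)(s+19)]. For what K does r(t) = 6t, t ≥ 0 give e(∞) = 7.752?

G(s) has one factor of s in the denominator, so the system is type 1.
K_v = lim_{s→0} s·G(s) = K / (17·19) = (1/323)·K.
e_ss = 6/K_v = 7.752 ⇒ K_v = 250/323 ⇒ K = (250/323)/(1/323) = 250.

250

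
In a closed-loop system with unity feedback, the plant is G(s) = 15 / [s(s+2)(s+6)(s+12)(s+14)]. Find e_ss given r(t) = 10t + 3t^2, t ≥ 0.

The open loop has one pole at the origin → type 1 system. Treating each term separately:
  • 10t: e_ss = 10/K_v with K_v=5/672 → 1344.
  • 3t^2: a type-1 system cannot track it, e_ss → ∞.
The unbounded component dominates.

infinity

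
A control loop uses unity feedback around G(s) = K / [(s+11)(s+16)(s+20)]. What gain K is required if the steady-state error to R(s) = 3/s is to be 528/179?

60

System type = 0 (no poles at s=0).
K_p = lim_{s→0} G(s) = K / (11·16·20) = (1/3520)·K.
e_ss = 3/(1 + K_p) = 528/179 ⇒ 1 + (1/3520)·K = 179/176 ⇒ K = 60.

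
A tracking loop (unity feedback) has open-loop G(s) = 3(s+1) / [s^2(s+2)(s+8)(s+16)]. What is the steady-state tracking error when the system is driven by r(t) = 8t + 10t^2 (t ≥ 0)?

The open loop has two poles at the origin → type 2 system. Taking each input component in turn:
  • 8t: tracked with zero error.
  • 10t^2: e_ss = 20/K_a with K_a=3/256 → 5120/3.
Total e_ss = 5120/3.

5120/3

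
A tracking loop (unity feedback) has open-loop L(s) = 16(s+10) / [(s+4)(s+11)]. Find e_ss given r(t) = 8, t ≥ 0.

88/51

L(s) has no factors of s in the denominator, so the system is type 0.
K_p = lim_{s→0} L(s) = 16·10 / (4·11) = 40/11.
e_ss = 8/(1 + K_p) = 8/(51/11) = 88/51.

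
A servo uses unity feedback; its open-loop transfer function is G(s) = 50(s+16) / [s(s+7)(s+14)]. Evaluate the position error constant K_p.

infinity

K_p = lim_{s→0} G(s); with 1 pole at the origin the limit diverges, so K_p = ∞.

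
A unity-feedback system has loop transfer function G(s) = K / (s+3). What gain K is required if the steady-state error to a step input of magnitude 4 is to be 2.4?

No free integrators in G(s): this is a type 0 system.
K_p = lim_{s→0} G(s) = K / (3) = (1/3)·K.
e_ss = 4/(1 + K_p) = 2.4 ⇒ 1 + (1/3)·K = 5/3 ⇒ K = 2.

2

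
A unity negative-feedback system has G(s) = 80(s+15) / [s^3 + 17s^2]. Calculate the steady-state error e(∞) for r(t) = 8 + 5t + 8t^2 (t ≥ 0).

17/75

Factoring s^2 from the denominator leaves a polynomial with constant term 17, so the system is type 2. By superposition:
  • 8: tracked with zero error.
  • 5t: tracked with zero error.
  • 8t^2: e_ss = 16/K_a with K_a=1200/17 → 17/75.
Total e_ss = 17/75.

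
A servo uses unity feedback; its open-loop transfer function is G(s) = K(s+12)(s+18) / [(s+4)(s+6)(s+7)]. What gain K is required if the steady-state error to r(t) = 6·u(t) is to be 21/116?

25

No free integrators in G(s): this is a type 0 system.
K_p = lim_{s→0} G(s) = K·12·18 / (4·6·7) = (9/7)·K.
e_ss = 6/(1 + K_p) = 21/116 ⇒ 1 + (9/7)·K = 232/7 ⇒ K = 25.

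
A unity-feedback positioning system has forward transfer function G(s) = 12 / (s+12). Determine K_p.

1

The open loop has no poles at the origin → type 0 system.
K_p = lim_{s→0} G(s) = 12 / (12) = 1.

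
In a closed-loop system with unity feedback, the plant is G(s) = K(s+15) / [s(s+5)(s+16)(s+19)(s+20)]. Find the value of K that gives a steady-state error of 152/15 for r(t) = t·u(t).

G(s) has one factor of s in the denominator, so the system is type 1.
K_v = lim_{s→0} s·G(s) = K·15 / (5·16·19·20) = (3/6080)·K.
e_ss = 1/K_v = 152/15 ⇒ K_v = 15/152 ⇒ K = (15/152)/(3/6080) = 200.

200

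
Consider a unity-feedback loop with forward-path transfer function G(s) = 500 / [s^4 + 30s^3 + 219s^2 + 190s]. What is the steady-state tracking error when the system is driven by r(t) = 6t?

The denominator has no term below 190s — 1 pole at s=0, type 1.
K_v = lim_{s→0} s·G(s) = 500 / 190 = 50/19.
e_ss = 6/K_v = 6/(50/19) = 2.28.

2.28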